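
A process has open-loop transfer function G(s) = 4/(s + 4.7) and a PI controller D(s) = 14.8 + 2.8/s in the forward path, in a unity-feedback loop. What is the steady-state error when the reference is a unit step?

The open loop D(s)G(s) has a pole at the origin (type 1), so the static position error constant is infinite and e_ss = 1/(1+∞) = 0.

0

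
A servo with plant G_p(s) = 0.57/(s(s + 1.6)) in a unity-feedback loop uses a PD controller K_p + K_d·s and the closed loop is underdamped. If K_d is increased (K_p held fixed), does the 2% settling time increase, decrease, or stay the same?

Characteristic equation s² + (1.6 + 0.57K_d)s + 0.57K_p = 0: raising K_d increases ζω_n = (1.6+0.57K_d)/2 while the loop stays underdamped, so T_s ≈ 4/(ζω_n) decreases.

decrease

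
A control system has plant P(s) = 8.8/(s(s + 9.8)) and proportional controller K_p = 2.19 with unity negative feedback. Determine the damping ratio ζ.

The closed-loop denominator is s(s+9.8) + 2.19·8.8 = s² + 9.8s + 19.27.
Matching s² + 2ζω_n s + ω_n²: ω_n = √19.27 = 4.39 rad/s and 2ζω_n = 9.8, so ζ = 9.8/(2·4.39) = 1.12.

ζ = 1.12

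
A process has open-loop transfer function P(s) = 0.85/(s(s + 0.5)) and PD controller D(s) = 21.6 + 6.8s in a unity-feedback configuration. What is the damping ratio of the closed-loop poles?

ζ = 0.733

Forward path: (21.6 + 6.8s)·0.85/(s(s+0.5)). The closed-loop characteristic equation is s² + (0.5 + 0.85·6.8)s + 0.85·21.6 = 0.
That is s² + 6.28s + 18.36 = 0, so ω_n = 4.285 rad/s and ζ = 6.28/(2·4.285) = 0.7328.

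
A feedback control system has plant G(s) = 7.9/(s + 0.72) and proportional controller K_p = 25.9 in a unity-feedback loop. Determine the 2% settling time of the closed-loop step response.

T_s ≈ 0.0195 s

Closed-loop transfer function: T(s) = K_p·G(s)/(1 + K_p·G(s)) = 204.6/(s + 0.72 + 204.6) = 204.6/(s + 205.3).
Time constant τ = 1/205.3 = 0.00487 s, so the 2% settling time is about 4τ = 0.0195 s.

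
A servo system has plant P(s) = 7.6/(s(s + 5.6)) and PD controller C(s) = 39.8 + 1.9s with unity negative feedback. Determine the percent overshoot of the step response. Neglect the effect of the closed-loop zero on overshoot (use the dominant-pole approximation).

10.9%

Forward path: (39.8 + 1.9s)·7.6/(s(s+5.6)). The closed-loop characteristic equation is s² + (5.6 + 7.6·1.9)s + 7.6·39.8 = 0.
That is s² + 20.04s + 302.5 = 0, so ω_n = 17.39 rad/s and ζ = 20.04/(2·17.39) = 0.5761.
%OS = 100·exp(−πζ/√(1−ζ²)) = 10.9%.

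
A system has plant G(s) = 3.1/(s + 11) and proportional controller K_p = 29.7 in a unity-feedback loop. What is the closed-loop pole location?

s = -103.1

Closed-loop transfer function: T(s) = K_p·G(s)/(1 + K_p·G(s)) = 92.07/(s + 11 + 92.07) = 92.07/(s + 103.1).
The closed-loop pole is at s = −103.1.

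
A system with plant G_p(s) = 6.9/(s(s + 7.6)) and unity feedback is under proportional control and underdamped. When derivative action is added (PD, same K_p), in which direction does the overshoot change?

decrease

The derivative term adds K·K_d to the s-coefficient of the characteristic equation, raising 2ζω_n while ω_n is unchanged; ζ increases, so overshoot decreases.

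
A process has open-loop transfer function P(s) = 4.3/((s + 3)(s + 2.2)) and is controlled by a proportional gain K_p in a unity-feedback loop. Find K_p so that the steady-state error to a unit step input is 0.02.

The loop is type 0, so e_ss(step) = 1/(1 + K_pos) with K_pos = K_p·P(0).
P(0) = 0.6515. Require 1/(1 + K_p·0.6515) = 0.02, so 1 + 0.6515·K_p = 50.
K_p = (50 − 1)/0.6515 = 75.2.

K_p = 75.2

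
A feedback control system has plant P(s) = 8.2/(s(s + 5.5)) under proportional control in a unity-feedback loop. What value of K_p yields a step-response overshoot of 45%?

From %OS = 100·exp(−πζ/√(1−ζ²)) = 45%, ζ = −ln(0.45)/√(π²+ln²(0.45)) = 0.2463.
Characteristic equation s² + 5.5s + 8.2K_p = 0 gives ζ = 5.5/(2√(8.2K_p)).
Setting ζ = 0.2463: √(8.2K_p) = 5.5/(2·0.2463) = 11.16, so K_p = 124.6/8.2 = 15.2.

K_p = 15.2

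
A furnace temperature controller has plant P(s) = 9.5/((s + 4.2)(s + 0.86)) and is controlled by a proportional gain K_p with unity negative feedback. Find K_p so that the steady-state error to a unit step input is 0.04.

For a type-0 loop with proportional control, e_ss = 1/(1 + K_p·P(0)).
P(0) = 2.63. Require 1/(1 + K_p·2.63) = 0.04, so 1 + 2.63·K_p = 25.
K_p = (25 − 1)/2.63 = 9.13.

K_p = 9.13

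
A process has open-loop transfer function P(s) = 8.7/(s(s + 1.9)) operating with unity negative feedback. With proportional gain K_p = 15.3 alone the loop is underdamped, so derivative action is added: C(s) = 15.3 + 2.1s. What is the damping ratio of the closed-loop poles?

Forward path: (15.3 + 2.1s)·8.7/(s(s+1.9)). The closed-loop characteristic equation is s² + (1.9 + 8.7·2.1)s + 8.7·15.3 = 0.
That is s² + 20.17s + 133.1 = 0, so ω_n = 11.54 rad/s and ζ = 20.17/(2·11.54) = 0.8741.

ζ = 0.874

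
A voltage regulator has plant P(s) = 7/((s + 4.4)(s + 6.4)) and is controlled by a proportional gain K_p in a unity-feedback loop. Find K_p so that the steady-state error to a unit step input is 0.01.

The loop is type 0, so e_ss(step) = 1/(1 + K_pos) with K_pos = K_p·P(0).
P(0) = 0.2486. Require 1/(1 + K_p·0.2486) = 0.01, so 1 + 0.2486·K_p = 100.
K_p = (100 − 1)/0.2486 = 398.

K_p = 398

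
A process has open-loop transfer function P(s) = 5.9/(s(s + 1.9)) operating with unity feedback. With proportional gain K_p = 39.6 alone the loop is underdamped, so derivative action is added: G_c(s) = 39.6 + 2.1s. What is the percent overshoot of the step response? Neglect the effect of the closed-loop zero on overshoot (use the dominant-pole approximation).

Forward path: (39.6 + 2.1s)·5.9/(s(s+1.9)). The closed-loop characteristic equation is s² + (1.9 + 5.9·2.1)s + 5.9·39.6 = 0.
That is s² + 14.29s + 233.6 = 0, so ω_n = 15.29 rad/s and ζ = 14.29/(2·15.29) = 0.4674.
%OS = 100·exp(−πζ/√(1−ζ²)) = 19%.

19%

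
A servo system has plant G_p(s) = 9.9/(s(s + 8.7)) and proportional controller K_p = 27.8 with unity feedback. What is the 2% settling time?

Closed-loop characteristic equation: s² + 8.7s + 275.2 = 0, so ω_n = 16.59 rad/s and ζ = 8.7/(2·16.59) = 0.2622.
2% settling time T_s ≈ 4/(ζω_n) = 4/4.35 = 0.92 s.

T_s ≈ 0.92 s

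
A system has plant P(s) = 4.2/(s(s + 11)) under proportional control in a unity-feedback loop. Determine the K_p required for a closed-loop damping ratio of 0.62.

Closed-loop characteristic equation: s² + 11s + K_p·4.2 = 0.
So ω_n = √(4.2K_p) and 2ζω_n = 11, giving ζ = 11/(2√(4.2K_p)).
Setting ζ = 0.62: √(4.2K_p) = 11/(2·0.62) = 8.871, so K_p = 78.69/4.2 = 18.7.

K_p = 18.7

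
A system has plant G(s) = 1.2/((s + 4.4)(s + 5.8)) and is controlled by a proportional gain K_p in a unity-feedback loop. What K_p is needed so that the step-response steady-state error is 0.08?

K_p = 245

Steady-state error for a unit step on this type-0 loop is 1/(1 + K_p·G(0)).
G(0) = 0.04702. Require 1/(1 + K_p·0.04702) = 0.08, so 1 + 0.04702·K_p = 12.5.
K_p = (12.5 − 1)/0.04702 = 245.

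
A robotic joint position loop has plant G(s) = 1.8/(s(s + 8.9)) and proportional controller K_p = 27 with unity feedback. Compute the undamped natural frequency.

ω_n = 6.97 rad/s

With unity feedback the closed-loop characteristic equation is s² + 8.9s + 27·1.8 = s² + 8.9s + 48.6 = 0.
Matching s² + 2ζω_n s + ω_n²: ω_n = √48.6 = 6.971 rad/s and 2ζω_n = 8.9, so ζ = 8.9/(2·6.971) = 0.638.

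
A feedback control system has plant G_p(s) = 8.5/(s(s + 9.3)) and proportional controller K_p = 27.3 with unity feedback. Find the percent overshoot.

Closed-loop characteristic equation: s² + 9.3s + 232.1 = 0, so ω_n = 15.23 rad/s and ζ = 9.3/(2·15.23) = 0.3053.
%OS = 100·exp(−πζ/√(1−ζ²)) = 100·exp(−π·0.3053/√0.9068) = 36.5%.

36.5%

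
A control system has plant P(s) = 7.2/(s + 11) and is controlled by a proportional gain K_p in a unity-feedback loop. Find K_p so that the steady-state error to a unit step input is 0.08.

For a type-0 loop with proportional control, e_ss = 1/(1 + K_p·P(0)).
P(0) = 0.6545. Require 1/(1 + K_p·0.6545) = 0.08, so 1 + 0.6545·K_p = 12.5.
K_p = (12.5 − 1)/0.6545 = 17.6.

K_p = 17.6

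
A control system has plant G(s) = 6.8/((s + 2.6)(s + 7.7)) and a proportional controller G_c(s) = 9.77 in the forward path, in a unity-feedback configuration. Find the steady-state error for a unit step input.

0.232

The loop is type 0. Static position error constant K_pos = G_c(0)·G(0) = 9.77·0.3397 = 3.318.
Steady-state error to a unit step: e_ss = 1/(1+K_pos) = 1/4.318 = 0.232.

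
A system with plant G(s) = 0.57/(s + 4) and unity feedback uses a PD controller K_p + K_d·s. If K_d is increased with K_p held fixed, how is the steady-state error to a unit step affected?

unchanged

K_d affects only the transient (the s-coefficient); the DC loop gain, and hence e_ss, depends only on K_p.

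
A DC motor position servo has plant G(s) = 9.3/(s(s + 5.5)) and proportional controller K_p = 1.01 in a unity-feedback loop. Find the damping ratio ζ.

The closed-loop denominator is s(s+5.5) + 1.01·9.3 = s² + 5.5s + 9.393.
Matching s² + 2ζω_n s + ω_n²: ω_n = √9.393 = 3.065 rad/s and 2ζω_n = 5.5, so ζ = 5.5/(2·3.065) = 0.897.

ζ = 0.897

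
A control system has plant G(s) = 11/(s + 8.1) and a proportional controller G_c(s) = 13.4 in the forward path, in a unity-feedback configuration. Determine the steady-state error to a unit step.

The loop is type 0. Static position error constant K_pos = G_c(0)·G(0) = 13.4·1.358 = 18.2.
Steady-state error to a unit step: e_ss = 1/(1+K_pos) = 1/19.2 = 0.0521.

0.0521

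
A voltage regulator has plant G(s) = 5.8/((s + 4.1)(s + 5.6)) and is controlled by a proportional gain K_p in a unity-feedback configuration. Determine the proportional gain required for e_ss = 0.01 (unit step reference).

K_p = 392

The loop is type 0, so e_ss(step) = 1/(1 + K_pos) with K_pos = K_p·G(0).
G(0) = 0.2526. Require 1/(1 + K_p·0.2526) = 0.01, so 1 + 0.2526·K_p = 100.
K_p = (100 − 1)/0.2526 = 392.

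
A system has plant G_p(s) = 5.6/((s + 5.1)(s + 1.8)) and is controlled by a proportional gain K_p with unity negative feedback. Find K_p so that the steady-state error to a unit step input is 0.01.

K_p = 162

Steady-state error for a unit step on this type-0 loop is 1/(1 + K_p·G_p(0)).
G_p(0) = 0.61. Require 1/(1 + K_p·0.61) = 0.01, so 1 + 0.61·K_p = 100.
K_p = (100 − 1)/0.61 = 162.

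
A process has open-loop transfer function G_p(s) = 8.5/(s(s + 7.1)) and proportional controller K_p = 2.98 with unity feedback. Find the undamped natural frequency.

ω_n = 5.03 rad/s

With unity feedback the closed-loop characteristic equation is s² + 7.1s + 2.98·8.5 = s² + 7.1s + 25.33 = 0.
So ω_n² = 25.33 ⇒ ω_n = 5.033 rad/s, and ζ = 7.1/(2ω_n) = 0.705.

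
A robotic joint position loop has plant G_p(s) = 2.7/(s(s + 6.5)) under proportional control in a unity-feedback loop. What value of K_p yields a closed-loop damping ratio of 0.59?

Closed-loop characteristic equation: s² + 6.5s + K_p·2.7 = 0.
So ω_n = √(2.7K_p) and 2ζω_n = 6.5, giving ζ = 6.5/(2√(2.7K_p)).
Setting ζ = 0.59: √(2.7K_p) = 6.5/(2·0.59) = 5.508, so K_p = 30.34/2.7 = 11.2.

K_p = 11.2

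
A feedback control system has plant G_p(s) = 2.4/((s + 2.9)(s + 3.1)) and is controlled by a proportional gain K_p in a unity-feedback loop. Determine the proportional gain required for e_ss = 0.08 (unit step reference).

K_p = 43.1

Steady-state error for a unit step on this type-0 loop is 1/(1 + K_p·G_p(0)).
G_p(0) = 0.267. Require 1/(1 + K_p·0.267) = 0.08, so 1 + 0.267·K_p = 12.5.
K_p = (12.5 − 1)/0.267 = 43.1.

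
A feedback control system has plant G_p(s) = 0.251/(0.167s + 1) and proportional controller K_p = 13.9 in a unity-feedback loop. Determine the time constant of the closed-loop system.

Closed loop: T(s) = K_p·G_p/(1+K_p·G_p) = 3.489/(0.167s + 1 + 3.489), with pole at s = −(1 + 3.489)/0.167 = −26.88.
Closed-loop time constant τ = 1/26.88 = 0.0372 s.

τ = 0.0372 s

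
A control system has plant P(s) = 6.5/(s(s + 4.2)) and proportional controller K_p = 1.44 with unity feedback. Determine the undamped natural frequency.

With unity feedback the closed-loop characteristic equation is s² + 4.2s + 1.44·6.5 = s² + 4.2s + 9.36 = 0.
Matching s² + 2ζω_n s + ω_n²: ω_n = √9.36 = 3.059 rad/s and 2ζω_n = 4.2, so ζ = 4.2/(2·3.059) = 0.686.

ω_n = 3.06 rad/s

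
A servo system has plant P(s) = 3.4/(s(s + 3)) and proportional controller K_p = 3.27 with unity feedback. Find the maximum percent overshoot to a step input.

20.5%

Closed-loop characteristic equation: s² + 3s + 11.12 = 0, so ω_n = 3.334 rad/s and ζ = 3/(2·3.334) = 0.4499.
%OS = 100·exp(−πζ/√(1−ζ²)) = 100·exp(−π·0.4499/√0.7976) = 20.5%.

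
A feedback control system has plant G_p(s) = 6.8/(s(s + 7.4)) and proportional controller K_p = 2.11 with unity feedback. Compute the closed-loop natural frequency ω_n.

ω_n = 3.79 rad/s

The closed-loop denominator is s(s+7.4) + 2.11·6.8 = s² + 7.4s + 14.35.
Matching s² + 2ζω_n s + ω_n²: ω_n = √14.35 = 3.788 rad/s and 2ζω_n = 7.4, so ζ = 7.4/(2·3.788) = 0.977.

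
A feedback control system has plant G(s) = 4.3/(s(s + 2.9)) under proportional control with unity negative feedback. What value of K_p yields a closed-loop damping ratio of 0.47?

K_p = 2.21

Closed-loop characteristic equation: s² + 2.9s + K_p·4.3 = 0.
So ω_n = √(4.3K_p) and 2ζω_n = 2.9, giving ζ = 2.9/(2√(4.3K_p)).
Setting ζ = 0.47: √(4.3K_p) = 2.9/(2·0.47) = 3.085, so K_p = 9.518/4.3 = 2.21.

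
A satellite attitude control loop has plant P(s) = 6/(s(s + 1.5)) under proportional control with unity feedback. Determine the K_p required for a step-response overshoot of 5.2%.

K_p = 0.2

From %OS = 100·exp(−πζ/√(1−ζ²)) = 5.2%, ζ = −ln(0.052)/√(π²+ln²(0.052)) = 0.6853.
Characteristic equation s² + 1.5s + 6K_p = 0 gives ζ = 1.5/(2√(6K_p)).
Setting ζ = 0.6853: √(6K_p) = 1.5/(2·0.6853) = 1.094, so K_p = 1.198/6 = 0.2.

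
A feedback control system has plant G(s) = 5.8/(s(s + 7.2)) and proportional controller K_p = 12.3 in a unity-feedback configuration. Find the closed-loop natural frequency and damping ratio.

ω_n = 8.45 rad/s, ζ = 0.426

1 + K_p·G(s) = 0 gives s² + 7.2s + 71.34 = 0.
So ω_n² = 71.34 ⇒ ω_n = 8.446 rad/s, and ζ = 7.2/(2ω_n) = 0.426.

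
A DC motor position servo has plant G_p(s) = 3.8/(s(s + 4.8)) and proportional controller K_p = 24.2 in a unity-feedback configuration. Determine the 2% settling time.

T_s ≈ 1.67 s

Closed-loop characteristic equation: s² + 4.8s + 91.96 = 0, so ω_n = 9.59 rad/s and ζ = 4.8/(2·9.59) = 0.2503.
2% settling time T_s ≈ 4/(ζω_n) = 4/2.4 = 1.67 s.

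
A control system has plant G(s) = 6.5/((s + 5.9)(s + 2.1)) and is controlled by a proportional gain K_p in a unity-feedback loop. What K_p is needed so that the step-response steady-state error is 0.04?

Steady-state error for a unit step on this type-0 loop is 1/(1 + K_p·G(0)).
G(0) = 0.5246. Require 1/(1 + K_p·0.5246) = 0.04, so 1 + 0.5246·K_p = 25.
K_p = (25 − 1)/0.5246 = 45.7.

K_p = 45.7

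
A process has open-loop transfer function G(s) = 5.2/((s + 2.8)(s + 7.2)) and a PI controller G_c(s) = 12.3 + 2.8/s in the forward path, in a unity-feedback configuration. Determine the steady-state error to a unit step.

0

The open loop G_c(s)G(s) has a pole at the origin (type 1), so the static position error constant is infinite and e_ss = 1/(1+∞) = 0.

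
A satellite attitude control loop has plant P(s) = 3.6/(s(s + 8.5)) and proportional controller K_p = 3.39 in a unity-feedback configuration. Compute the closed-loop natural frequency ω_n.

ω_n = 3.49 rad/s

The closed-loop denominator is s(s+8.5) + 3.39·3.6 = s² + 8.5s + 12.2.
So ω_n² = 12.2 ⇒ ω_n = 3.493 rad/s, and ζ = 8.5/(2ω_n) = 1.22.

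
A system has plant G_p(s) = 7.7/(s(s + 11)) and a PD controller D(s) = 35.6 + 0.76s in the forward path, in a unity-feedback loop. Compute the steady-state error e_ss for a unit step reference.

0

The open loop D(s)G_p(s) has a pole at the origin (type 1), so the static position error constant is infinite and e_ss = 1/(1+∞) = 0.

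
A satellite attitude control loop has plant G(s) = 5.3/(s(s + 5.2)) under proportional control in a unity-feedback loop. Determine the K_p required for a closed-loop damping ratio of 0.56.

Closed-loop characteristic equation: s² + 5.2s + K_p·5.3 = 0.
So ω_n = √(5.3K_p) and 2ζω_n = 5.2, giving ζ = 5.2/(2√(5.3K_p)).
Setting ζ = 0.56: √(5.3K_p) = 5.2/(2·0.56) = 4.643, so K_p = 21.56/5.3 = 4.07.

K_p = 4.07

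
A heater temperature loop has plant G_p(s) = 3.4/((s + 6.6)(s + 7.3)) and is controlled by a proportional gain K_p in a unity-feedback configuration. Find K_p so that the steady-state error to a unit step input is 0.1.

Steady-state error for a unit step on this type-0 loop is 1/(1 + K_p·G_p(0)).
G_p(0) = 0.07057. Require 1/(1 + K_p·0.07057) = 0.1, so 1 + 0.07057·K_p = 10.
K_p = (10 − 1)/0.07057 = 128.

K_p = 128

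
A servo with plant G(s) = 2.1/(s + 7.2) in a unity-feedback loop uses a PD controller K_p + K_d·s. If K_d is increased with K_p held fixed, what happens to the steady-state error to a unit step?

unchanged

At s = 0 the derivative term contributes nothing: C(0) = K_p regardless of K_d, so K_pos = K_p·G(0) and e_ss are unchanged.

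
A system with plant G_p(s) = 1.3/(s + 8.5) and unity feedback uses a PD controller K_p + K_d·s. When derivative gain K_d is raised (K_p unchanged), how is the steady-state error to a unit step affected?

unchanged

K_d affects only the transient (the s-coefficient); the DC loop gain, and hence e_ss, depends only on K_p.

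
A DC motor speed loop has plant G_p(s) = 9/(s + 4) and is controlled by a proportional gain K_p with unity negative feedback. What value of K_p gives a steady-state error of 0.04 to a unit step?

K_p = 10.7

For a type-0 loop with proportional control, e_ss = 1/(1 + K_p·G_p(0)).
G_p(0) = 2.25. Require 1/(1 + K_p·2.25) = 0.04, so 1 + 2.25·K_p = 25.
K_p = (25 − 1)/2.25 = 10.7.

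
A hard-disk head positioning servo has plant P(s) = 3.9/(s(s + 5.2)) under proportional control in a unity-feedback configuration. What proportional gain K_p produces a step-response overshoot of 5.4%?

K_p = 3.74

From %OS = 100·exp(−πζ/√(1−ζ²)) = 5.4%, ζ = −ln(0.054)/√(π²+ln²(0.054)) = 0.6806.
Characteristic equation s² + 5.2s + 3.9K_p = 0 gives ζ = 5.2/(2√(3.9K_p)).
Setting ζ = 0.6806: √(3.9K_p) = 5.2/(2·0.6806) = 3.82, so K_p = 14.59/3.9 = 3.74.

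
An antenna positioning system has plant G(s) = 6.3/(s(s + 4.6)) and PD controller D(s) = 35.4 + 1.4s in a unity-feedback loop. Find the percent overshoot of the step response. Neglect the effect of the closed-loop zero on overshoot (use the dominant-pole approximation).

Forward path: (35.4 + 1.4s)·6.3/(s(s+4.6)). The closed-loop characteristic equation is s² + (4.6 + 6.3·1.4)s + 6.3·35.4 = 0.
That is s² + 13.42s + 223 = 0, so ω_n = 14.93 rad/s and ζ = 13.42/(2·14.93) = 0.4493.
%OS = 100·exp(−πζ/√(1−ζ²)) = 20.6%.

20.6%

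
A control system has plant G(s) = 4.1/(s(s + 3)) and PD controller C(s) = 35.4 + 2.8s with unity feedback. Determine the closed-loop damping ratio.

ζ = 0.601

Forward path: (35.4 + 2.8s)·4.1/(s(s+3)). The closed-loop characteristic equation is s² + (3 + 4.1·2.8)s + 4.1·35.4 = 0.
That is s² + 14.48s + 145.1 = 0, so ω_n = 12.05 rad/s and ζ = 14.48/(2·12.05) = 0.601.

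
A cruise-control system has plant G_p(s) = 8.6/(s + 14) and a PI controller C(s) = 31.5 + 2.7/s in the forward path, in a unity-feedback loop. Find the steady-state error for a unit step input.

The open loop C(s)G_p(s) has a pole at the origin (type 1), so the static position error constant is infinite and e_ss = 1/(1+∞) = 0.

0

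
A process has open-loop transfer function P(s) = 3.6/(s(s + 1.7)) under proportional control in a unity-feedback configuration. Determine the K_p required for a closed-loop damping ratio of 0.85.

Closed-loop characteristic equation: s² + 1.7s + K_p·3.6 = 0.
So ω_n = √(3.6K_p) and 2ζω_n = 1.7, giving ζ = 1.7/(2√(3.6K_p)).
Setting ζ = 0.85: √(3.6K_p) = 1.7/(2·0.85) = 1, so K_p = 1/3.6 = 0.278.

K_p = 0.278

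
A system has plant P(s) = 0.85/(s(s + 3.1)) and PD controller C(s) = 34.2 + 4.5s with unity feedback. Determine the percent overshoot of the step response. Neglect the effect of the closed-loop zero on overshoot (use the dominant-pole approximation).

Forward path: (34.2 + 4.5s)·0.85/(s(s+3.1)). The closed-loop characteristic equation is s² + (3.1 + 0.85·4.5)s + 0.85·34.2 = 0.
That is s² + 6.925s + 29.07 = 0, so ω_n = 5.392 rad/s and ζ = 6.925/(2·5.392) = 0.6422.
%OS = 100·exp(−πζ/√(1−ζ²)) = 7.19%.

7.19%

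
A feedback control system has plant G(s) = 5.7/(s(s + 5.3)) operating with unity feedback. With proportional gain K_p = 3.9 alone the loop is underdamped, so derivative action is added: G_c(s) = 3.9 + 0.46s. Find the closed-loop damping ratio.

Forward path: (3.9 + 0.46s)·5.7/(s(s+5.3)). The closed-loop characteristic equation is s² + (5.3 + 5.7·0.46)s + 5.7·3.9 = 0.
That is s² + 7.922s + 22.23 = 0, so ω_n = 4.715 rad/s and ζ = 7.922/(2·4.715) = 0.8401.

ζ = 0.84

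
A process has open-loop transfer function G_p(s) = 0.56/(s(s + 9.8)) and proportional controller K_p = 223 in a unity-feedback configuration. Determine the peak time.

The closed-loop denominator s² + 9.8s + 124.9 gives ω_n = √124.9 = 11.17 and ζ = 9.8/(2ω_n) = 0.4385.
Damped frequency ω_d = ω_n√(1−ζ²) = 10.04 rad/s, so peak time T_p = π/ω_d = 0.313 s.

T_p = 0.313 s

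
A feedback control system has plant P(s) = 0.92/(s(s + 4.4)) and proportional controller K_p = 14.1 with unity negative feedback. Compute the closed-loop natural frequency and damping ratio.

ω_n = 3.6 rad/s, ζ = 0.611

With unity feedback the closed-loop characteristic equation is s² + 4.4s + 14.1·0.92 = s² + 4.4s + 12.97 = 0.
So ω_n² = 12.97 ⇒ ω_n = 3.602 rad/s, and ζ = 4.4/(2ω_n) = 0.611.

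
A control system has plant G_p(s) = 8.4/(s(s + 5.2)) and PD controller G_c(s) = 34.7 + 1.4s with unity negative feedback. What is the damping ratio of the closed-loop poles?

ζ = 0.497

Forward path: (34.7 + 1.4s)·8.4/(s(s+5.2)). The closed-loop characteristic equation is s² + (5.2 + 8.4·1.4)s + 8.4·34.7 = 0.
That is s² + 16.96s + 291.5 = 0, so ω_n = 17.07 rad/s and ζ = 16.96/(2·17.07) = 0.4967.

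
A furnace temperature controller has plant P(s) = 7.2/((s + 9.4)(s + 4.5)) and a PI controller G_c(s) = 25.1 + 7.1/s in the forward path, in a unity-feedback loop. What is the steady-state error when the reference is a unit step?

0

The open loop G_c(s)P(s) has a pole at the origin (type 1), so the static position error constant is infinite and e_ss = 1/(1+∞) = 0.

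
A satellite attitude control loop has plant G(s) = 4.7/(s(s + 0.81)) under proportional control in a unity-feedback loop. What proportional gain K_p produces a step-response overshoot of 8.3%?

K_p = 0.0905

From %OS = 100·exp(−πζ/√(1−ζ²)) = 8.3%, ζ = −ln(0.083)/√(π²+ln²(0.083)) = 0.621.
Characteristic equation s² + 0.81s + 4.7K_p = 0 gives ζ = 0.81/(2√(4.7K_p)).
Setting ζ = 0.621: √(4.7K_p) = 0.81/(2·0.621) = 0.6522, so K_p = 0.4254/4.7 = 0.0905.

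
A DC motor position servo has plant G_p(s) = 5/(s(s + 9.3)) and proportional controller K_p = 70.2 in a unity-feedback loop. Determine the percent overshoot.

44.7%

The closed-loop denominator s² + 9.3s + 351 gives ω_n = √351 = 18.73 and ζ = 9.3/(2ω_n) = 0.2482.
%OS = 100·exp(−πζ/√(1−ζ²)) = 100·exp(−π·0.2482/√0.9384) = 44.7%.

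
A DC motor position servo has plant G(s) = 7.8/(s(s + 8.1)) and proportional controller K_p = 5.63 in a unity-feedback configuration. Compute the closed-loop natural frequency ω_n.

1 + K_p·G(s) = 0 gives s² + 8.1s + 43.91 = 0.
So ω_n² = 43.91 ⇒ ω_n = 6.627 rad/s, and ζ = 8.1/(2ω_n) = 0.611.

ω_n = 6.63 rad/s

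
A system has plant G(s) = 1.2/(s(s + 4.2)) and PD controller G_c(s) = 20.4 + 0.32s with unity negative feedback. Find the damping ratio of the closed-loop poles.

Forward path: (20.4 + 0.32s)·1.2/(s(s+4.2)). The closed-loop characteristic equation is s² + (4.2 + 1.2·0.32)s + 1.2·20.4 = 0.
That is s² + 4.584s + 24.48 = 0, so ω_n = 4.948 rad/s and ζ = 4.584/(2·4.948) = 0.4632.

ζ = 0.463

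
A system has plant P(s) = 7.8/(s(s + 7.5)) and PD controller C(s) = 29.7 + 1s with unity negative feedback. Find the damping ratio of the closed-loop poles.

ζ = 0.503

Forward path: (29.7 + 1s)·7.8/(s(s+7.5)). The closed-loop characteristic equation is s² + (7.5 + 7.8·1)s + 7.8·29.7 = 0.
That is s² + 15.3s + 231.7 = 0, so ω_n = 15.22 rad/s and ζ = 15.3/(2·15.22) = 0.5026.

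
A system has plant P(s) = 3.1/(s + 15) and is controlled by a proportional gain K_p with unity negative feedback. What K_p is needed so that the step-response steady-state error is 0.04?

K_p = 116

Steady-state error for a unit step on this type-0 loop is 1/(1 + K_p·P(0)).
P(0) = 0.2067. Require 1/(1 + K_p·0.2067) = 0.04, so 1 + 0.2067·K_p = 25.
K_p = (25 − 1)/0.2067 = 116.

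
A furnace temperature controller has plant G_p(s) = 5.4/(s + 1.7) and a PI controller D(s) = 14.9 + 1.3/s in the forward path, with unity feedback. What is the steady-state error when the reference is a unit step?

0

The open loop D(s)G_p(s) has a pole at the origin (type 1), so the static position error constant is infinite and e_ss = 1/(1+∞) = 0.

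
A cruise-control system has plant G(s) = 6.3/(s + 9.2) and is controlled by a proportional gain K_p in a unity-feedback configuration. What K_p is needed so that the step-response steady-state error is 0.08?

K_p = 16.8

The loop is type 0, so e_ss(step) = 1/(1 + K_pos) with K_pos = K_p·G(0).
G(0) = 0.6848. Require 1/(1 + K_p·0.6848) = 0.08, so 1 + 0.6848·K_p = 12.5.
K_p = (12.5 − 1)/0.6848 = 16.8.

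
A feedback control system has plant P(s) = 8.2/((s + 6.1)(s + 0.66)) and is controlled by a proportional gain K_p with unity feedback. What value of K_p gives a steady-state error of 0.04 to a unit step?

K_p = 11.8

The loop is type 0, so e_ss(step) = 1/(1 + K_pos) with K_pos = K_p·P(0).
P(0) = 2.037. Require 1/(1 + K_p·2.037) = 0.04, so 1 + 2.037·K_p = 25.
K_p = (25 − 1)/2.037 = 11.8.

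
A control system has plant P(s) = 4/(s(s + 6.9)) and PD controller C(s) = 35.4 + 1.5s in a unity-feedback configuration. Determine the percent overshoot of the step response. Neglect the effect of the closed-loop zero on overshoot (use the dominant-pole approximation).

13.2%

Forward path: (35.4 + 1.5s)·4/(s(s+6.9)). The closed-loop characteristic equation is s² + (6.9 + 4·1.5)s + 4·35.4 = 0.
That is s² + 12.9s + 141.6 = 0, so ω_n = 11.9 rad/s and ζ = 12.9/(2·11.9) = 0.542.
%OS = 100·exp(−πζ/√(1−ζ²)) = 13.2%.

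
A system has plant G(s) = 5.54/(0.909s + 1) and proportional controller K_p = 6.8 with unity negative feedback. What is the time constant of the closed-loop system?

τ = 0.0235 s

Closed loop: T(s) = K_p·G/(1+K_p·G) = 37.67/(0.909s + 1 + 37.67), with pole at s = −(1 + 37.67)/0.909 = −42.54.
Closed-loop time constant τ = 1/42.54 = 0.0235 s.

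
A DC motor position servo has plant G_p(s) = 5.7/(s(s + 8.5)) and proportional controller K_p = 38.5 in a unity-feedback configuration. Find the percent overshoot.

39%

The closed-loop denominator s² + 8.5s + 219.5 gives ω_n = √219.5 = 14.81 and ζ = 8.5/(2ω_n) = 0.2869.
%OS = 100·exp(−πζ/√(1−ζ²)) = 100·exp(−π·0.2869/√0.9177) = 39%.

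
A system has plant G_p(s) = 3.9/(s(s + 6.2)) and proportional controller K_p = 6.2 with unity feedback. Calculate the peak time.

T_p = 0.823 s

From 1 + K_pG_p(s) = 0: s² + 6.2s + 24.18 = 0 ⇒ ω_n = 4.917, ζ = 0.6304.
Damped frequency ω_d = ω_n√(1−ζ²) = 3.817 rad/s, so peak time T_p = π/ω_d = 0.823 s.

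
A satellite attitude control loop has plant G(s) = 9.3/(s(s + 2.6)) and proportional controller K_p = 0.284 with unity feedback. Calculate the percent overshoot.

The closed-loop denominator s² + 2.6s + 2.641 gives ω_n = √2.641 = 1.625 and ζ = 2.6/(2ω_n) = 0.7999.
%OS = 100·exp(−πζ/√(1−ζ²)) = 100·exp(−π·0.7999/√0.3601) = 1.52%.

1.52%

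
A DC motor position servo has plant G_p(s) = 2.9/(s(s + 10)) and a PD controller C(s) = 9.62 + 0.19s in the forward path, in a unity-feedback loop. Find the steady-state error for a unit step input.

The open loop C(s)G_p(s) has a pole at the origin (type 1), so the static position error constant is infinite and e_ss = 1/(1+∞) = 0.

0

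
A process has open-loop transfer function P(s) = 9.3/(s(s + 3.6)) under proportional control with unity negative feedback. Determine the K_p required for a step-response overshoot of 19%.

K_p = 1.6

From %OS = 100·exp(−πζ/√(1−ζ²)) = 19%, ζ = −ln(0.19)/√(π²+ln²(0.19)) = 0.4673.
Characteristic equation s² + 3.6s + 9.3K_p = 0 gives ζ = 3.6/(2√(9.3K_p)).
Setting ζ = 0.4673: √(9.3K_p) = 3.6/(2·0.4673) = 3.852, so K_p = 14.83/9.3 = 1.6.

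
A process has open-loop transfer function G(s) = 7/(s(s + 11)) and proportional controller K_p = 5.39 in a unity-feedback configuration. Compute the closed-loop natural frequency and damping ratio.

The closed-loop denominator is s(s+11) + 5.39·7 = s² + 11s + 37.73.
Matching s² + 2ζω_n s + ω_n²: ω_n = √37.73 = 6.142 rad/s and 2ζω_n = 11, so ζ = 11/(2·6.142) = 0.895.

ω_n = 6.14 rad/s, ζ = 0.895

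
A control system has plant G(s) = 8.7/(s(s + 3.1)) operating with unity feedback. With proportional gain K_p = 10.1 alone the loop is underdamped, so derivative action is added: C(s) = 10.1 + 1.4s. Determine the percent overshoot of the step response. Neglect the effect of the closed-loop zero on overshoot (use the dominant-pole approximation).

Forward path: (10.1 + 1.4s)·8.7/(s(s+3.1)). The closed-loop characteristic equation is s² + (3.1 + 8.7·1.4)s + 8.7·10.1 = 0.
That is s² + 15.28s + 87.87 = 0, so ω_n = 9.374 rad/s and ζ = 15.28/(2·9.374) = 0.815.
%OS = 100·exp(−πζ/√(1−ζ²)) = 1.2%.

1.2%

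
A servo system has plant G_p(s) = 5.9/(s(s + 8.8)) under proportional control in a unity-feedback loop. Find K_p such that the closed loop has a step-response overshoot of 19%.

K_p = 15

From %OS = 100·exp(−πζ/√(1−ζ²)) = 19%, ζ = −ln(0.19)/√(π²+ln²(0.19)) = 0.4673.
Characteristic equation s² + 8.8s + 5.9K_p = 0 gives ζ = 8.8/(2√(5.9K_p)).
Setting ζ = 0.4673: √(5.9K_p) = 8.8/(2·0.4673) = 9.415, so K_p = 88.64/5.9 = 15.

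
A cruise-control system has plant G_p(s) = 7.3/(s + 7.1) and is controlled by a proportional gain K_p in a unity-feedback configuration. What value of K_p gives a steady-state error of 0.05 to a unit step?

K_p = 18.5

For a type-0 loop with proportional control, e_ss = 1/(1 + K_p·G_p(0)).
G_p(0) = 1.028. Require 1/(1 + K_p·1.028) = 0.05, so 1 + 1.028·K_p = 20.
K_p = (20 − 1)/1.028 = 18.5.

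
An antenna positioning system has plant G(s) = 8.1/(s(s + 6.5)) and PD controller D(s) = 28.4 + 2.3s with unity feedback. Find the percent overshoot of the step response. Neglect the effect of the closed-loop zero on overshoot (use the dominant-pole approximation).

0.959%

Forward path: (28.4 + 2.3s)·8.1/(s(s+6.5)). The closed-loop characteristic equation is s² + (6.5 + 8.1·2.3)s + 8.1·28.4 = 0.
That is s² + 25.13s + 230 = 0, so ω_n = 15.17 rad/s and ζ = 25.13/(2·15.17) = 0.8284.
%OS = 100·exp(−πζ/√(1−ζ²)) = 0.959%.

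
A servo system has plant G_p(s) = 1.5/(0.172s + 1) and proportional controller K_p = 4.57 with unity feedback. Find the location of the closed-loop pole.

s = -45.67

Closed loop: T(s) = K_p·G_p/(1+K_p·G_p) = 6.855/(0.172s + 1 + 6.855), with pole at s = −(1 + 6.855)/0.172 = −45.67.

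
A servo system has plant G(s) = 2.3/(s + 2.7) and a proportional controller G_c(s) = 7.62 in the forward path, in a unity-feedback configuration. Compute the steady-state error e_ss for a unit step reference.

0.133

The loop is type 0. Static position error constant K_pos = G_c(0)·G(0) = 7.62·0.8519 = 6.491.
Steady-state error to a unit step: e_ss = 1/(1+K_pos) = 1/7.491 = 0.133.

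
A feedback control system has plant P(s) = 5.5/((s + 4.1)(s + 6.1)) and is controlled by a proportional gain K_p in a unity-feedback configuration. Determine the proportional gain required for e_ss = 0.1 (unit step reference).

For a type-0 loop with proportional control, e_ss = 1/(1 + K_p·P(0)).
P(0) = 0.2199. Require 1/(1 + K_p·0.2199) = 0.1, so 1 + 0.2199·K_p = 10.
K_p = (10 − 1)/0.2199 = 40.9.

K_p = 40.9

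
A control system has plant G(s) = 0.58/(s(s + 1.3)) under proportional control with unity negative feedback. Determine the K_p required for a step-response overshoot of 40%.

From %OS = 100·exp(−πζ/√(1−ζ²)) = 40%, ζ = −ln(0.4)/√(π²+ln²(0.4)) = 0.28.
Characteristic equation s² + 1.3s + 0.58K_p = 0 gives ζ = 1.3/(2√(0.58K_p)).
Setting ζ = 0.28: √(0.58K_p) = 1.3/(2·0.28) = 2.321, so K_p = 5.389/0.58 = 9.29.

K_p = 9.29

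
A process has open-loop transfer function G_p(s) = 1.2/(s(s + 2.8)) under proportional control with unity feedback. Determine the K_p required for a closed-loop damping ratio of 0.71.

K_p = 3.24

Closed-loop characteristic equation: s² + 2.8s + K_p·1.2 = 0.
So ω_n = √(1.2K_p) and 2ζω_n = 2.8, giving ζ = 2.8/(2√(1.2K_p)).
Setting ζ = 0.71: √(1.2K_p) = 2.8/(2·0.71) = 1.972, so K_p = 3.888/1.2 = 3.24.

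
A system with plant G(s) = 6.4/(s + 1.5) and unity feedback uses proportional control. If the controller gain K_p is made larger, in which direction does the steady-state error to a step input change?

decrease

The position error constant K_pos = K_p·G(0) grows with K_p, and e_ss = 1/(1+K_pos) falls.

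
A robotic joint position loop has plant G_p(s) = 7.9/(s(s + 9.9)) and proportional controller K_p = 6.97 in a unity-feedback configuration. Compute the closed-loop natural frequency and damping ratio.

ω_n = 7.42 rad/s, ζ = 0.667

The closed-loop denominator is s(s+9.9) + 6.97·7.9 = s² + 9.9s + 55.06.
So ω_n² = 55.06 ⇒ ω_n = 7.42 rad/s, and ζ = 9.9/(2ω_n) = 0.667.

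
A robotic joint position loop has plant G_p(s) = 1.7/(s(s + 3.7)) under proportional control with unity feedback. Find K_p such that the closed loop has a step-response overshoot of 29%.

K_p = 15

From %OS = 100·exp(−πζ/√(1−ζ²)) = 29%, ζ = −ln(0.29)/√(π²+ln²(0.29)) = 0.3666.
Characteristic equation s² + 3.7s + 1.7K_p = 0 gives ζ = 3.7/(2√(1.7K_p)).
Setting ζ = 0.3666: √(1.7K_p) = 3.7/(2·0.3666) = 5.046, so K_p = 25.47/1.7 = 15.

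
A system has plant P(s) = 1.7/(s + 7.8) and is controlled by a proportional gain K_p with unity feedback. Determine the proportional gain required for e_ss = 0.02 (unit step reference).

For a type-0 loop with proportional control, e_ss = 1/(1 + K_p·P(0)).
P(0) = 0.2179. Require 1/(1 + K_p·0.2179) = 0.02, so 1 + 0.2179·K_p = 50.
K_p = (50 − 1)/0.2179 = 225.

K_p = 225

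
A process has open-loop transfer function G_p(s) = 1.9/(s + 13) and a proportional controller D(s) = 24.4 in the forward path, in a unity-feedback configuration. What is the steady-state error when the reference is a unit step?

0.219

The loop is type 0. Static position error constant K_pos = D(0)·G_p(0) = 24.4·0.1462 = 3.566.
Steady-state error to a unit step: e_ss = 1/(1+K_pos) = 1/4.566 = 0.219.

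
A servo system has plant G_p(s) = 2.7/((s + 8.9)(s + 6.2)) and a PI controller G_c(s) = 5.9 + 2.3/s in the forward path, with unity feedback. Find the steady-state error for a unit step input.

The open loop G_c(s)G_p(s) has a pole at the origin (type 1), so the static position error constant is infinite and e_ss = 1/(1+∞) = 0.

0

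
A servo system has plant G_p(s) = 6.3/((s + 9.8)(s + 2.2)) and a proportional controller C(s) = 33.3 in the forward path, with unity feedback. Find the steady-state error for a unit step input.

The loop is type 0. Static position error constant K_pos = C(0)·G_p(0) = 33.3·0.2922 = 9.731.
Steady-state error to a unit step: e_ss = 1/(1+K_pos) = 1/10.73 = 0.0932.

0.0932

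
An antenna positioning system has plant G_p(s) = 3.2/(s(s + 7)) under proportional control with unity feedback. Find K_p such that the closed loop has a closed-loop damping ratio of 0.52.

Closed-loop characteristic equation: s² + 7s + K_p·3.2 = 0.
So ω_n = √(3.2K_p) and 2ζω_n = 7, giving ζ = 7/(2√(3.2K_p)).
Setting ζ = 0.52: √(3.2K_p) = 7/(2·0.52) = 6.731, so K_p = 45.3/3.2 = 14.2.

K_p = 14.2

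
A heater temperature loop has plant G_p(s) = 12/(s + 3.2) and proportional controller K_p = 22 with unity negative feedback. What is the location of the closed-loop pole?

s = -267.2

Closed-loop transfer function: T(s) = K_p·G_p(s)/(1 + K_p·G_p(s)) = 264/(s + 3.2 + 264) = 264/(s + 267.2).
The closed-loop pole is at s = −267.2.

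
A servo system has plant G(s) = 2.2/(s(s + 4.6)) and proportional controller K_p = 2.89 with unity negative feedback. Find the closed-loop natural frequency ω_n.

1 + K_p·G(s) = 0 gives s² + 4.6s + 6.358 = 0.
Matching s² + 2ζω_n s + ω_n²: ω_n = √6.358 = 2.522 rad/s and 2ζω_n = 4.6, so ζ = 4.6/(2·2.522) = 0.912.

ω_n = 2.52 rad/s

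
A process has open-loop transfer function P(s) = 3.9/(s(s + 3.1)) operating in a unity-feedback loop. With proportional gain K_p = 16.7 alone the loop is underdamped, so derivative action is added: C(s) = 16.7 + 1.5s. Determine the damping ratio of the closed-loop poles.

Forward path: (16.7 + 1.5s)·3.9/(s(s+3.1)). The closed-loop characteristic equation is s² + (3.1 + 3.9·1.5)s + 3.9·16.7 = 0.
That is s² + 8.95s + 65.13 = 0, so ω_n = 8.07 rad/s and ζ = 8.95/(2·8.07) = 0.5545.

ζ = 0.555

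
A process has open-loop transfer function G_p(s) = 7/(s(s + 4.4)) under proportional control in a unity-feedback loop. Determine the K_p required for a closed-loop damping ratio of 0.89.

K_p = 0.873

Closed-loop characteristic equation: s² + 4.4s + K_p·7 = 0.
So ω_n = √(7K_p) and 2ζω_n = 4.4, giving ζ = 4.4/(2√(7K_p)).
Setting ζ = 0.89: √(7K_p) = 4.4/(2·0.89) = 2.472, so K_p = 6.11/7 = 0.873.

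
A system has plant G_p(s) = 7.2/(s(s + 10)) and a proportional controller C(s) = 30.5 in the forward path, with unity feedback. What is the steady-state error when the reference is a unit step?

0

The open loop C(s)G_p(s) has a pole at the origin (type 1), so the static position error constant is infinite and e_ss = 1/(1+∞) = 0.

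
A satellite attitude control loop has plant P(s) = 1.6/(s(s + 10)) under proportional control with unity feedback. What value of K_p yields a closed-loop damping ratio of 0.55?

K_p = 51.7

Closed-loop characteristic equation: s² + 10s + K_p·1.6 = 0.
So ω_n = √(1.6K_p) and 2ζω_n = 10, giving ζ = 10/(2√(1.6K_p)).
Setting ζ = 0.55: √(1.6K_p) = 10/(2·0.55) = 9.091, so K_p = 82.64/1.6 = 51.7.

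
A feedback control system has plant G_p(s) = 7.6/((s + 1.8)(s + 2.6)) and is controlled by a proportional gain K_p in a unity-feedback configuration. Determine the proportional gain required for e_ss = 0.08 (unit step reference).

The loop is type 0, so e_ss(step) = 1/(1 + K_pos) with K_pos = K_p·G_p(0).
G_p(0) = 1.624. Require 1/(1 + K_p·1.624) = 0.08, so 1 + 1.624·K_p = 12.5.
K_p = (12.5 − 1)/1.624 = 7.08.

K_p = 7.08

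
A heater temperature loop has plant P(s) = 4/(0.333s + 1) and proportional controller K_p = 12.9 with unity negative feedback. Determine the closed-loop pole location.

s = -158

Closed loop: T(s) = K_p·P/(1+K_p·P) = 51.6/(0.333s + 1 + 51.6), with pole at s = −(1 + 51.6)/0.333 = −158.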